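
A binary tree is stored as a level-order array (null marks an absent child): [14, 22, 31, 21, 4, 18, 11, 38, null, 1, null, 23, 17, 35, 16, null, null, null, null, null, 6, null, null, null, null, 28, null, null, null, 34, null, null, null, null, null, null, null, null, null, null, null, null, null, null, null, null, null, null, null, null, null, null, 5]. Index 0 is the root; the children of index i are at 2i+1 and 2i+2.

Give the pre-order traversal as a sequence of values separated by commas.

14, 22, 21, 38, 4, 1, 6, 31, 18, 23, 17, 28, 5, 11, 35, 16, 34

Pre-order visits the node, then its left subtree, then its right subtree.
Visit 14.
At 14: go left to 22.
  Visit 22.
  At 22: go left to 21.
    Visit 21.
    At 21: go left to 38.
      38 is a leaf — visit 38.
    At 21: no right child.
  At 22: go right to 4.
    Visit 4.
    At 4: go left to 1.
      Visit 1.
      At 1: no left child.
      At 1: go right to 6.
        6 is a leaf — visit 6.
    At 4: no right child.
At 14: go right to 31.
  Visit 31.
  At 31: go left to 18.
    Visit 18.
    At 18: go left to 23.
      23 is a leaf — visit 23.
    At 18: go right to 17.
      Visit 17.
      At 17: go left to 28.
        Visit 28.
        At 28: no left child.
        At 28: go right to 5.
          5 is a leaf — visit 5.
      At 17: no right child.
  At 31: go right to 11.
    Visit 11.
    At 11: go left to 35.
      35 is a leaf — visit 35.
    At 11: go right to 16.
      Visit 16.
      At 16: go left to 34.
        34 is a leaf — visit 34.
      At 16: no right child.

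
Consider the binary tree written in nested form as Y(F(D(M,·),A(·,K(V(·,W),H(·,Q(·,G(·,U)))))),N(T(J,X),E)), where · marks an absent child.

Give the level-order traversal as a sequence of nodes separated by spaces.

Y F N D A T E M K J X V H W Q G U

Level-order visits nodes level by level from the root, left to right within each level.
Level 0: Y
Level 1: F, N
Level 2: D, A, T, E
Level 3: M, K, J, X
Level 4: V, H
Level 5: W, Q
Level 6: G
Level 7: U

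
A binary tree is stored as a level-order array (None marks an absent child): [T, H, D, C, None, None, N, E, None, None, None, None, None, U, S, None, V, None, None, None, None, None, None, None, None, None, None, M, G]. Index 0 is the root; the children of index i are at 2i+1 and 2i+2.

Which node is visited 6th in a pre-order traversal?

D

Pre-order visits the node, then its left subtree, then its right subtree.
Visit T.
At T: go left to H.
  Visit H.
  At H: go left to C.
    Visit C.
    At C: go left to E.
      Visit E.
      At E: no left child.
      At E: go right to V.
        V is a leaf — visit V.
    At C: no right child.
  At H: no right child.
At T: go right to D.
  Visit D.
  At D: no left child.
  At D: go right to N.
    Visit N.
    At N: go left to U.
      Visit U.
      At U: go left to M.
        M is a leaf — visit M.
      At U: go right to G.
        G is a leaf — visit G.
    At N: go right to S.
      S is a leaf — visit S.
Full pre-order sequence: T, H, C, E, V, D, N, U, M, G, S.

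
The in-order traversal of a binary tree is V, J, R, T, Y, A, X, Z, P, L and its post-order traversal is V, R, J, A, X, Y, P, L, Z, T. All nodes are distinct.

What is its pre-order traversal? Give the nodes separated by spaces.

T J V R Z Y X A L P

The last element of post-order is the root; it splits in-order into left and right subtrees.
Root T: left subtree has 3 nodes {V, J, R}, right has 6 {Y, A, X, Z, P, L}.
  Root J: left subtree has 1 node {V}, right has 1 {R}.
  Root Z: left subtree has 3 nodes {Y, A, X}, right has 2 {P, L}.
    Root Y: left subtree has 0 nodes { }, right has 2 {A, X}.
      Root X: left subtree has 1 node {A}, right has 0 { }.
    Root L: left subtree has 1 node {P}, right has 0 { }.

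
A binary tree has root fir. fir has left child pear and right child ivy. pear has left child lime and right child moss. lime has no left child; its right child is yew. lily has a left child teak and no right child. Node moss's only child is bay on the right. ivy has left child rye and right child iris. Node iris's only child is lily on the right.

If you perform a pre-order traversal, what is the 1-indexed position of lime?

3

Pre-order visits the node, then its left subtree, then its right subtree.
Visit fir.
At fir: go left to pear.
  Visit pear.
  At pear: go left to lime.
    Visit lime.
    At lime: no left child.
    At lime: go right to yew.
      yew is a leaf — visit yew.
  At pear: go right to moss.
    Visit moss.
    At moss: no left child.
    At moss: go right to bay.
      bay is a leaf — visit bay.
At fir: go right to ivy.
  Visit ivy.
  At ivy: go left to rye.
    rye is a leaf — visit rye.
  At ivy: go right to iris.
    Visit iris.
    At iris: no left child.
    At iris: go right to lily.
      Visit lily.
      At lily: go left to teak.
        teak is a leaf — visit teak.
      At lily: no right child.
Full pre-order sequence: fir, pear, lime, yew, moss, bay, ivy, rye, iris, lily, teak.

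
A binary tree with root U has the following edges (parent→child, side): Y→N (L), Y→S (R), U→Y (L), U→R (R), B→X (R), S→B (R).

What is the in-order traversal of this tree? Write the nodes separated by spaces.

In-order visits the left subtree, then the node, then the right subtree.
At U: go left to Y.
  At Y: go left to N.
    N is a leaf — visit N.
  Visit Y.
  At Y: go right to S.
    At S: no left child.
    Visit S.
    At S: go right to B.
      At B: no left child.
      Visit B.
      At B: go right to X.
        X is a leaf — visit X.
Visit U.
At U: go right to R.
  R is a leaf — visit R.

N Y S B X U R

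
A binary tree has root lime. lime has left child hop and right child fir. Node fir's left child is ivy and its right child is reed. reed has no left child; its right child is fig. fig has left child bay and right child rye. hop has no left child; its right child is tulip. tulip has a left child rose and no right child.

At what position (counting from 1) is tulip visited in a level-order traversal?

Level-order visits nodes level by level from the root, left to right within each level.
Level 0: lime
Level 1: hop, fir
Level 2: tulip, ivy, reed
Level 3: rose, fig
Level 4: bay, rye
Full level-order sequence: lime, hop, fir, tulip, ivy, reed, rose, fig, bay, rye.

4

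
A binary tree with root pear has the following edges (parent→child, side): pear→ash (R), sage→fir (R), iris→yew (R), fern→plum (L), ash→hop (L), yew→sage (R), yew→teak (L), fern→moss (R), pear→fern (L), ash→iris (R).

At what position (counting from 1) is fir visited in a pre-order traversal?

Pre-order visits the node, then its left subtree, then its right subtree.
Visit pear.
At pear: go left to fern.
  Visit fern.
  At fern: go left to plum.
    plum is a leaf — visit plum.
  At fern: go right to moss.
    moss is a leaf — visit moss.
At pear: go right to ash.
  Visit ash.
  At ash: go left to hop.
    hop is a leaf — visit hop.
  At ash: go right to iris.
    Visit iris.
    At iris: no left child.
    At iris: go right to yew.
      Visit yew.
      At yew: go left to teak.
        teak is a leaf — visit teak.
      At yew: go right to sage.
        Visit sage.
        At sage: no left child.
        At sage: go right to fir.
          fir is a leaf — visit fir.
Full pre-order sequence: pear, fern, plum, moss, ash, hop, iris, yew, teak, sage, fir.

11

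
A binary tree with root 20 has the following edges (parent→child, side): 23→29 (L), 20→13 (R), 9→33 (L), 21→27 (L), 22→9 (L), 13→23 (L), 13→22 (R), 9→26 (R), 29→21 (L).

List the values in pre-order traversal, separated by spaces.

20 13 23 29 21 27 22 9 33 26

Pre-order visits the node, then its left subtree, then its right subtree.
Visit 20.
At 20: no left child.
At 20: go right to 13.
  Visit 13.
  At 13: go left to 23.
    Visit 23.
    At 23: go left to 29.
      Visit 29.
      At 29: go left to 21.
        Visit 21.
        At 21: go left to 27.
          27 is a leaf — visit 27.
        At 21: no right child.
      At 29: no right child.
    At 23: no right child.
  At 13: go right to 22.
    Visit 22.
    At 22: go left to 9.
      Visit 9.
      At 9: go left to 33.
        33 is a leaf — visit 33.
      At 9: go right to 26.
        26 is a leaf — visit 26.
    At 22: no right child.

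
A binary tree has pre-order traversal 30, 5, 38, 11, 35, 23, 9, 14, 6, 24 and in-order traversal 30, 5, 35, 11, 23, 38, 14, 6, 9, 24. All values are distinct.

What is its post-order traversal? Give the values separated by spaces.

The first element of pre-order is the root; it splits in-order into left and right subtrees.
Root 30: left subtree has 0 nodes { }, right has 9 {5, 35, 11, 23, 38, 14, 6, 9, 24}.
  Root 5: left subtree has 0 nodes { }, right has 8 {35, 11, 23, 38, 14, 6, 9, 24}.
    Root 38: left subtree has 3 nodes {35, 11, 23}, right has 4 {14, 6, 9, 24}.
      Root 11: left subtree has 1 node {35}, right has 1 {23}.
      Root 9: left subtree has 2 nodes {14, 6}, right has 1 {24}.
        Root 14: left subtree has 0 nodes { }, right has 1 {6}.

35 23 11 6 14 24 9 38 5 30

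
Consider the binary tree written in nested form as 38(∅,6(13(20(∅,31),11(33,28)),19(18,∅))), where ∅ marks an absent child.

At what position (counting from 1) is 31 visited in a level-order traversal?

8

Level-order visits nodes level by level from the root, left to right within each level.
Level 0: 38
Level 1: 6
Level 2: 13, 19
Level 3: 20, 11, 18
Level 4: 31, 33, 28
Full level-order sequence: 38, 6, 13, 19, 20, 11, 18, 31, 33, 28.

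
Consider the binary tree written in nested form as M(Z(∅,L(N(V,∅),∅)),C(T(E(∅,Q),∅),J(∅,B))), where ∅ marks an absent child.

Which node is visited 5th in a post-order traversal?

Post-order visits the left subtree, then the right subtree, then the node.
At M: go left to Z.
  At Z: no left child.
  At Z: go right to L.
    At L: go left to N.
      At N: go left to V.
        V is a leaf — visit V.
      At N: no right child.
      Visit N.
    At L: no right child.
    Visit L.
  Visit Z.
At M: go right to C.
  At C: go left to T.
    At T: go left to E.
      At E: no left child.
      At E: go right to Q.
        Q is a leaf — visit Q.
      Visit E.
    At T: no right child.
    Visit T.
  At C: go right to J.
    At J: no left child.
    At J: go right to B.
      B is a leaf — visit B.
    Visit J.
  Visit C.
Visit M.
Full post-order sequence: V, N, L, Z, Q, E, T, B, J, C, M.

Q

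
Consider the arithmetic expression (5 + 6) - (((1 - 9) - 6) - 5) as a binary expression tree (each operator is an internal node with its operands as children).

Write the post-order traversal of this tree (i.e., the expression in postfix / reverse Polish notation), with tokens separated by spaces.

Post-order on an expression tree gives postfix notation: for each operator, emit left operand, right operand, then the operator.

5 6 + 1 9 - 6 - 5 - -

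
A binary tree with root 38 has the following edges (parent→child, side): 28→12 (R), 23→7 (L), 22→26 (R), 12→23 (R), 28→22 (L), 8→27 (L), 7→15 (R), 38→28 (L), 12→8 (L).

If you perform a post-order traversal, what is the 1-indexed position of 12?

Post-order visits the left subtree, then the right subtree, then the node.
At 38: go left to 28.
  At 28: go left to 22.
    At 22: no left child.
    At 22: go right to 26.
      26 is a leaf — visit 26.
    Visit 22.
  At 28: go right to 12.
    At 12: go left to 8.
      At 8: go left to 27.
        27 is a leaf — visit 27.
      At 8: no right child.
      Visit 8.
    At 12: go right to 23.
      At 23: go left to 7.
        At 7: no left child.
        At 7: go right to 15.
          15 is a leaf — visit 15.
        Visit 7.
      At 23: no right child.
      Visit 23.
    Visit 12.
  Visit 28.
At 38: no right child.
Visit 38.
Full post-order sequence: 26, 22, 27, 8, 15, 7, 23, 12, 28, 38.

8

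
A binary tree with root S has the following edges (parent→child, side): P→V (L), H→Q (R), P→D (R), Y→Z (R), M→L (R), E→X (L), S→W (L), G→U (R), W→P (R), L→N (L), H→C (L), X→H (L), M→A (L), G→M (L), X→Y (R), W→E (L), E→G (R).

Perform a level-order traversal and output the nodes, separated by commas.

Level-order visits nodes level by level from the root, left to right within each level.
Level 0: S
Level 1: W
Level 2: E, P
Level 3: X, G, V, D
Level 4: H, Y, M, U
Level 5: C, Q, Z, A, L
Level 6: N

S, W, E, P, X, G, V, D, H, Y, M, U, C, Q, Z, A, L, N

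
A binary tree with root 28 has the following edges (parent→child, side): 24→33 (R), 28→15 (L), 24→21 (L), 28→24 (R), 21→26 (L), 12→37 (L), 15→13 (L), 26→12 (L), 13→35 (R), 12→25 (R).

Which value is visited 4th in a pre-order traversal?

Pre-order visits the node, then its left subtree, then its right subtree.
Visit 28.
At 28: go left to 15.
  Visit 15.
  At 15: go left to 13.
    Visit 13.
    At 13: no left child.
    At 13: go right to 35.
      35 is a leaf — visit 35.
  At 15: no right child.
At 28: go right to 24.
  Visit 24.
  At 24: go left to 21.
    Visit 21.
    At 21: go left to 26.
      Visit 26.
      At 26: go left to 12.
        Visit 12.
        At 12: go left to 37.
          37 is a leaf — visit 37.
        At 12: go right to 25.
          25 is a leaf — visit 25.
      At 26: no right child.
    At 21: no right child.
  At 24: go right to 33.
    33 is a leaf — visit 33.
Full pre-order sequence: 28, 15, 13, 35, 24, 21, 26, 12, 37, 25, 33.

35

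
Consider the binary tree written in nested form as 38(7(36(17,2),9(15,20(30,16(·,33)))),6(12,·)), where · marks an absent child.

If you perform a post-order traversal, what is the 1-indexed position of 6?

Post-order visits the left subtree, then the right subtree, then the node.
At 38: go left to 7.
  At 7: go left to 36.
    At 36: go left to 17.
      17 is a leaf — visit 17.
    At 36: go right to 2.
      2 is a leaf — visit 2.
    Visit 36.
  At 7: go right to 9.
    At 9: go left to 15.
      15 is a leaf — visit 15.
    At 9: go right to 20.
      At 20: go left to 30.
        30 is a leaf — visit 30.
      At 20: go right to 16.
        At 16: no left child.
        At 16: go right to 33.
          33 is a leaf — visit 33.
        Visit 16.
      Visit 20.
    Visit 9.
  Visit 7.
At 38: go right to 6.
  At 6: go left to 12.
    12 is a leaf — visit 12.
  At 6: no right child.
  Visit 6.
Visit 38.
Full post-order sequence: 17, 2, 36, 15, 30, 33, 16, 20, 9, 7, 12, 6, 38.

12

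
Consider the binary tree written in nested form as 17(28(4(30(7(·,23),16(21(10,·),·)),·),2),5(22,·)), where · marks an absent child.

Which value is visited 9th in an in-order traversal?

2

In-order visits the left subtree, then the node, then the right subtree.
At 17: go left to 28.
  At 28: go left to 4.
    At 4: go left to 30.
      At 30: go left to 7.
        At 7: no left child.
        Visit 7.
        At 7: go right to 23.
          23 is a leaf — visit 23.
      Visit 30.
      At 30: go right to 16.
        At 16: go left to 21.
          At 21: go left to 10.
            10 is a leaf — visit 10.
          Visit 21.
          At 21: no right child.
        Visit 16.
        At 16: no right child.
    Visit 4.
    At 4: no right child.
  Visit 28.
  At 28: go right to 2.
    2 is a leaf — visit 2.
Visit 17.
At 17: go right to 5.
  At 5: go left to 22.
    22 is a leaf — visit 22.
  Visit 5.
  At 5: no right child.
Full in-order sequence: 7, 23, 30, 10, 21, 16, 4, 28, 2, 17, 22, 5.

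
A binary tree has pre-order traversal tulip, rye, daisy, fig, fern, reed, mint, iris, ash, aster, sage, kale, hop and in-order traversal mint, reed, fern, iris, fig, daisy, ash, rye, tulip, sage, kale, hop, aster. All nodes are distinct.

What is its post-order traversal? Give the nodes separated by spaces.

The first element of pre-order is the root; it splits in-order into left and right subtrees.
Root tulip: left subtree has 8 nodes {mint, reed, fern, iris, fig, daisy, ash, rye}, right has 4 {sage, kale, hop, aster}.
  Root rye: left subtree has 7 nodes {mint, reed, fern, iris, fig, daisy, ash}, right has 0 { }.
    Root daisy: left subtree has 5 nodes {mint, reed, fern, iris, fig}, right has 1 {ash}.
      Root fig: left subtree has 4 nodes {mint, reed, fern, iris}, right has 0 { }.
        Root fern: left subtree has 2 nodes {mint, reed}, right has 1 {iris}.
          Root reed: left subtree has 1 node {mint}, right has 0 { }.
  Root aster: left subtree has 3 nodes {sage, kale, hop}, right has 0 { }.
    Root sage: left subtree has 0 nodes { }, right has 2 {kale, hop}.
      Root kale: left subtree has 0 nodes { }, right has 1 {hop}.

mint reed iris fern fig ash daisy rye hop kale sage aster tulip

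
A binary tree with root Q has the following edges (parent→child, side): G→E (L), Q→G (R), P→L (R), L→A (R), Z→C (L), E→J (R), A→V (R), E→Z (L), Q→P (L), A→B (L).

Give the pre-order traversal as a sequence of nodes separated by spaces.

Pre-order visits the node, then its left subtree, then its right subtree.
Visit Q.
At Q: go left to P.
  Visit P.
  At P: no left child.
  At P: go right to L.
    Visit L.
    At L: no left child.
    At L: go right to A.
      Visit A.
      At A: go left to B.
        B is a leaf — visit B.
      At A: go right to V.
        V is a leaf — visit V.
At Q: go right to G.
  Visit G.
  At G: go left to E.
    Visit E.
    At E: go left to Z.
      Visit Z.
      At Z: go left to C.
        C is a leaf — visit C.
      At Z: no right child.
    At E: go right to J.
      J is a leaf — visit J.
  At G: no right child.

Q P L A B V G E Z C J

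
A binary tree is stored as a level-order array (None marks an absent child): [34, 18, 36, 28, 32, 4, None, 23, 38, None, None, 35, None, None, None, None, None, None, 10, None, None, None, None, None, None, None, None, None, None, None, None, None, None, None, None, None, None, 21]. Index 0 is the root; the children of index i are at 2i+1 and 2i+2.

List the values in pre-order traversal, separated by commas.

Pre-order visits the node, then its left subtree, then its right subtree.
Visit 34.
At 34: go left to 18.
  Visit 18.
  At 18: go left to 28.
    Visit 28.
    At 28: go left to 23.
      23 is a leaf — visit 23.
    At 28: go right to 38.
      Visit 38.
      At 38: no left child.
      At 38: go right to 10.
        Visit 10.
        At 10: go left to 21.
          21 is a leaf — visit 21.
        At 10: no right child.
  At 18: go right to 32.
    32 is a leaf — visit 32.
At 34: go right to 36.
  Visit 36.
  At 36: go left to 4.
    Visit 4.
    At 4: go left to 35.
      35 is a leaf — visit 35.
    At 4: no right child.
  At 36: no right child.

34, 18, 28, 23, 38, 10, 21, 32, 36, 4, 35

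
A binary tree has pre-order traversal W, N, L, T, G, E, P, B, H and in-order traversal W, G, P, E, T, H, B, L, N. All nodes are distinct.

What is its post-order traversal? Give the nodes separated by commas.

P, E, G, H, B, T, L, N, W

The first element of pre-order is the root; it splits in-order into left and right subtrees.
Root W: left subtree has 0 nodes { }, right has 8 {G, P, E, T, H, B, L, N}.
  Root N: left subtree has 7 nodes {G, P, E, T, H, B, L}, right has 0 { }.
    Root L: left subtree has 6 nodes {G, P, E, T, H, B}, right has 0 { }.
      Root T: left subtree has 3 nodes {G, P, E}, right has 2 {H, B}.
        Root G: left subtree has 0 nodes { }, right has 2 {P, E}.
          Root E: left subtree has 1 node {P}, right has 0 { }.
        Root B: left subtree has 1 node {H}, right has 0 { }.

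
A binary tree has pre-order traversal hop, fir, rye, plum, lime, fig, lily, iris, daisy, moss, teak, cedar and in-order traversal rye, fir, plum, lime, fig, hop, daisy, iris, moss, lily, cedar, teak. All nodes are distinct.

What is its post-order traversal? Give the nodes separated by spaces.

The first element of pre-order is the root; it splits in-order into left and right subtrees.
Root hop: left subtree has 5 nodes {rye, fir, plum, lime, fig}, right has 6 {daisy, iris, moss, lily, cedar, teak}.
  Root fir: left subtree has 1 node {rye}, right has 3 {plum, lime, fig}.
    Root plum: left subtree has 0 nodes { }, right has 2 {lime, fig}.
      Root lime: left subtree has 0 nodes { }, right has 1 {fig}.
  Root lily: left subtree has 3 nodes {daisy, iris, moss}, right has 2 {cedar, teak}.
    Root iris: left subtree has 1 node {daisy}, right has 1 {moss}.
    Root teak: left subtree has 1 node {cedar}, right has 0 { }.

rye fig lime plum fir daisy moss iris cedar teak lily hop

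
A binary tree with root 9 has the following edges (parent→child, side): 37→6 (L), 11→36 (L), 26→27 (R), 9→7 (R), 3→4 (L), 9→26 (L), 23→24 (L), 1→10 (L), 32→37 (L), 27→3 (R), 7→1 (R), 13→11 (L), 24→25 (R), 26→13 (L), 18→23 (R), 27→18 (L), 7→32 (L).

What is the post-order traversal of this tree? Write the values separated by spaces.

36 11 13 25 24 23 18 4 3 27 26 6 37 32 10 1 7 9

Post-order visits the left subtree, then the right subtree, then the node.
At 9: go left to 26.
  At 26: go left to 13.
    At 13: go left to 11.
      At 11: go left to 36.
        36 is a leaf — visit 36.
      At 11: no right child.
      Visit 11.
    At 13: no right child.
    Visit 13.
  At 26: go right to 27.
    At 27: go left to 18.
      At 18: no left child.
      At 18: go right to 23.
        At 23: go left to 24.
          At 24: no left child.
          At 24: go right to 25.
            25 is a leaf — visit 25.
          Visit 24.
        At 23: no right child.
        Visit 23.
      Visit 18.
    At 27: go right to 3.
      At 3: go left to 4.
        4 is a leaf — visit 4.
      At 3: no right child.
      Visit 3.
    Visit 27.
  Visit 26.
At 9: go right to 7.
  At 7: go left to 32.
    At 32: go left to 37.
      At 37: go left to 6.
        6 is a leaf — visit 6.
      At 37: no right child.
      Visit 37.
    At 32: no right child.
    Visit 32.
  At 7: go right to 1.
    At 1: go left to 10.
      10 is a leaf — visit 10.
    At 1: no right child.
    Visit 1.
  Visit 7.
Visit 9.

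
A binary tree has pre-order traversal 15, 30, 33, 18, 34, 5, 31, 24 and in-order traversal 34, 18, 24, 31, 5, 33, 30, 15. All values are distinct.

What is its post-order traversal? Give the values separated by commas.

34, 24, 31, 5, 18, 33, 30, 15

The first element of pre-order is the root; it splits in-order into left and right subtrees.
Root 15: left subtree has 7 nodes {34, 18, 24, 31, 5, 33, 30}, right has 0 { }.
  Root 30: left subtree has 6 nodes {34, 18, 24, 31, 5, 33}, right has 0 { }.
    Root 33: left subtree has 5 nodes {34, 18, 24, 31, 5}, right has 0 { }.
      Root 18: left subtree has 1 node {34}, right has 3 {24, 31, 5}.
        Root 5: left subtree has 2 nodes {24, 31}, right has 0 { }.
          Root 31: left subtree has 1 node {24}, right has 0 { }.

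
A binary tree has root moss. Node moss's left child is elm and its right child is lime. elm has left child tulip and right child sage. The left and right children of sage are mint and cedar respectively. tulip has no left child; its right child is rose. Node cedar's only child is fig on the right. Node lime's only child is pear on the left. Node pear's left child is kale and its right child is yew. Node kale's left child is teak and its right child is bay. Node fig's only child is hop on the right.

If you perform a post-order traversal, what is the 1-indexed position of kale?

11

Post-order visits the left subtree, then the right subtree, then the node.
At moss: go left to elm.
  At elm: go left to tulip.
    At tulip: no left child.
    At tulip: go right to rose.
      rose is a leaf — visit rose.
    Visit tulip.
  At elm: go right to sage.
    At sage: go left to mint.
      mint is a leaf — visit mint.
    At sage: go right to cedar.
      At cedar: no left child.
      At cedar: go right to fig.
        At fig: no left child.
        At fig: go right to hop.
          hop is a leaf — visit hop.
        Visit fig.
      Visit cedar.
    Visit sage.
  Visit elm.
At moss: go right to lime.
  At lime: go left to pear.
    At pear: go left to kale.
      At kale: go left to teak.
        teak is a leaf — visit teak.
      At kale: go right to bay.
        bay is a leaf — visit bay.
      Visit kale.
    At pear: go right to yew.
      yew is a leaf — visit yew.
    Visit pear.
  At lime: no right child.
  Visit lime.
Visit moss.
Full post-order sequence: rose, tulip, mint, hop, fig, cedar, sage, elm, teak, bay, kale, yew, pear, lime, moss.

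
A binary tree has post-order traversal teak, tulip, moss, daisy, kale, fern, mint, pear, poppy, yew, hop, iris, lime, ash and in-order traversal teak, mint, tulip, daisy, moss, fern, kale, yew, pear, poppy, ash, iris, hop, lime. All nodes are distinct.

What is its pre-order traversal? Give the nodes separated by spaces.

The last element of post-order is the root; it splits in-order into left and right subtrees.
Root ash: left subtree has 10 nodes {teak, mint, tulip, daisy, moss, fern, kale, yew, pear, poppy}, right has 3 {iris, hop, lime}.
  Root yew: left subtree has 7 nodes {teak, mint, tulip, daisy, moss, fern, kale}, right has 2 {pear, poppy}.
    Root mint: left subtree has 1 node {teak}, right has 5 {tulip, daisy, moss, fern, kale}.
      Root fern: left subtree has 3 nodes {tulip, daisy, moss}, right has 1 {kale}.
        Root daisy: left subtree has 1 node {tulip}, right has 1 {moss}.
    Root poppy: left subtree has 1 node {pear}, right has 0 { }.
  Root lime: left subtree has 2 nodes {iris, hop}, right has 0 { }.
    Root iris: left subtree has 0 nodes { }, right has 1 {hop}.

ash yew mint teak fern daisy tulip moss kale poppy pear lime iris hop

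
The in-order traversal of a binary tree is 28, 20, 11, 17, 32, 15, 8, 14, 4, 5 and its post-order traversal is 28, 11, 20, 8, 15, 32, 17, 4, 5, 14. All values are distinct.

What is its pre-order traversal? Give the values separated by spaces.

The last element of post-order is the root; it splits in-order into left and right subtrees.
Root 14: left subtree has 7 nodes {28, 20, 11, 17, 32, 15, 8}, right has 2 {4, 5}.
  Root 17: left subtree has 3 nodes {28, 20, 11}, right has 3 {32, 15, 8}.
    Root 20: left subtree has 1 node {28}, right has 1 {11}.
    Root 32: left subtree has 0 nodes { }, right has 2 {15, 8}.
      Root 15: left subtree has 0 nodes { }, right has 1 {8}.
  Root 5: left subtree has 1 node {4}, right has 0 { }.

14 17 20 28 11 32 15 8 5 4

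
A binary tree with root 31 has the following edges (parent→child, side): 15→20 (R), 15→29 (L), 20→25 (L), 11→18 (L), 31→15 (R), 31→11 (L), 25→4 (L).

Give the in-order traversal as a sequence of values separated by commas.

In-order visits the left subtree, then the node, then the right subtree.
At 31: go left to 11.
  At 11: go left to 18.
    18 is a leaf — visit 18.
  Visit 11.
  At 11: no right child.
Visit 31.
At 31: go right to 15.
  At 15: go left to 29.
    29 is a leaf — visit 29.
  Visit 15.
  At 15: go right to 20.
    At 20: go left to 25.
      At 25: go left to 4.
        4 is a leaf — visit 4.
      Visit 25.
      At 25: no right child.
    Visit 20.
    At 20: no right child.

18, 11, 31, 29, 15, 4, 25, 20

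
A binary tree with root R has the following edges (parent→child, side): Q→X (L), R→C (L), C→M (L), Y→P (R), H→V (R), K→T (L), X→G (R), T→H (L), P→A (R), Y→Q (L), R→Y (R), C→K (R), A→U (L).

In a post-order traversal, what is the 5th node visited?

K

Post-order visits the left subtree, then the right subtree, then the node.
At R: go left to C.
  At C: go left to M.
    M is a leaf — visit M.
  At C: go right to K.
    At K: go left to T.
      At T: go left to H.
        At H: no left child.
        At H: go right to V.
          V is a leaf — visit V.
        Visit H.
      At T: no right child.
      Visit T.
    At K: no right child.
    Visit K.
  Visit C.
At R: go right to Y.
  At Y: go left to Q.
    At Q: go left to X.
      At X: no left child.
      At X: go right to G.
        G is a leaf — visit G.
      Visit X.
    At Q: no right child.
    Visit Q.
  At Y: go right to P.
    At P: no left child.
    At P: go right to A.
      At A: go left to U.
        U is a leaf — visit U.
      At A: no right child.
      Visit A.
    Visit P.
  Visit Y.
Visit R.
Full post-order sequence: M, V, H, T, K, C, G, X, Q, U, A, P, Y, R.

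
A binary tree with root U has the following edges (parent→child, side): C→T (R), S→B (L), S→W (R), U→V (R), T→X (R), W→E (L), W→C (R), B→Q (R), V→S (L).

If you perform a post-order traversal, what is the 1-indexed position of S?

8

Post-order visits the left subtree, then the right subtree, then the node.
At U: no left child.
At U: go right to V.
  At V: go left to S.
    At S: go left to B.
      At B: no left child.
      At B: go right to Q.
        Q is a leaf — visit Q.
      Visit B.
    At S: go right to W.
      At W: go left to E.
        E is a leaf — visit E.
      At W: go right to C.
        At C: no left child.
        At C: go right to T.
          At T: no left child.
          At T: go right to X.
            X is a leaf — visit X.
          Visit T.
        Visit C.
      Visit W.
    Visit S.
  At V: no right child.
  Visit V.
Visit U.
Full post-order sequence: Q, B, E, X, T, C, W, S, V, U.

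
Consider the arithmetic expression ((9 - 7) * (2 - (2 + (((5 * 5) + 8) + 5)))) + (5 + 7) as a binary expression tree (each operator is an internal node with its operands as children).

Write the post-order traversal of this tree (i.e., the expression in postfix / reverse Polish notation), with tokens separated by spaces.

9 7 - 2 2 5 5 * 8 + 5 + + - * 5 7 + +

Post-order on an expression tree gives postfix notation: for each operator, emit left operand, right operand, then the operator.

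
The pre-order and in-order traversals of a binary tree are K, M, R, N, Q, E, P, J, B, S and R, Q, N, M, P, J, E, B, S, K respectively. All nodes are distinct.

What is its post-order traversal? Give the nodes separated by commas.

The first element of pre-order is the root; it splits in-order into left and right subtrees.
Root K: left subtree has 9 nodes {R, Q, N, M, P, J, E, B, S}, right has 0 { }.
  Root M: left subtree has 3 nodes {R, Q, N}, right has 5 {P, J, E, B, S}.
    Root R: left subtree has 0 nodes { }, right has 2 {Q, N}.
      Root N: left subtree has 1 node {Q}, right has 0 { }.
    Root E: left subtree has 2 nodes {P, J}, right has 2 {B, S}.
      Root P: left subtree has 0 nodes { }, right has 1 {J}.
      Root B: left subtree has 0 nodes { }, right has 1 {S}.

Q, N, R, J, P, S, B, E, M, K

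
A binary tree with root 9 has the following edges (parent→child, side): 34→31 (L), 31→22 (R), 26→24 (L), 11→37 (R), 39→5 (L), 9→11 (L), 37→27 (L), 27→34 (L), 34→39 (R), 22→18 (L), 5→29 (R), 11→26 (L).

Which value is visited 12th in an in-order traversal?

37

In-order visits the left subtree, then the node, then the right subtree.
At 9: go left to 11.
  At 11: go left to 26.
    At 26: go left to 24.
      24 is a leaf — visit 24.
    Visit 26.
    At 26: no right child.
  Visit 11.
  At 11: go right to 37.
    At 37: go left to 27.
      At 27: go left to 34.
        At 34: go left to 31.
          At 31: no left child.
          Visit 31.
          At 31: go right to 22.
            At 22: go left to 18.
              18 is a leaf — visit 18.
            Visit 22.
            At 22: no right child.
        Visit 34.
        At 34: go right to 39.
          At 39: go left to 5.
            At 5: no left child.
            Visit 5.
            At 5: go right to 29.
              29 is a leaf — visit 29.
          Visit 39.
          At 39: no right child.
      Visit 27.
      At 27: no right child.
    Visit 37.
    At 37: no right child.
Visit 9.
At 9: no right child.
Full in-order sequence: 24, 26, 11, 31, 18, 22, 34, 5, 29, 39, 27, 37, 9.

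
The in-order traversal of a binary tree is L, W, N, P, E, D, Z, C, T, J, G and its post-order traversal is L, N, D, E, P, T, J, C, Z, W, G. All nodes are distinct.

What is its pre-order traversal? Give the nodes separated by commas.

G, W, L, Z, P, N, E, D, C, J, T

The last element of post-order is the root; it splits in-order into left and right subtrees.
Root G: left subtree has 10 nodes {L, W, N, P, E, D, Z, C, T, J}, right has 0 { }.
  Root W: left subtree has 1 node {L}, right has 8 {N, P, E, D, Z, C, T, J}.
    Root Z: left subtree has 4 nodes {N, P, E, D}, right has 3 {C, T, J}.
      Root P: left subtree has 1 node {N}, right has 2 {E, D}.
        Root E: left subtree has 0 nodes { }, right has 1 {D}.
      Root C: left subtree has 0 nodes { }, right has 2 {T, J}.
        Root J: left subtree has 1 node {T}, right has 0 { }.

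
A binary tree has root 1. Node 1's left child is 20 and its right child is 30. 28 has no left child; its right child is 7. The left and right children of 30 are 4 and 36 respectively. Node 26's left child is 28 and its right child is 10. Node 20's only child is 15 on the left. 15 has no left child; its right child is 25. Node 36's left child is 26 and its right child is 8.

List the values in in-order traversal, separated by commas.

In-order visits the left subtree, then the node, then the right subtree.
At 1: go left to 20.
  At 20: go left to 15.
    At 15: no left child.
    Visit 15.
    At 15: go right to 25.
      25 is a leaf — visit 25.
  Visit 20.
  At 20: no right child.
Visit 1.
At 1: go right to 30.
  At 30: go left to 4.
    4 is a leaf — visit 4.
  Visit 30.
  At 30: go right to 36.
    At 36: go left to 26.
      At 26: go left to 28.
        At 28: no left child.
        Visit 28.
        At 28: go right to 7.
          7 is a leaf — visit 7.
      Visit 26.
      At 26: go right to 10.
        10 is a leaf — visit 10.
    Visit 36.
    At 36: go right to 8.
      8 is a leaf — visit 8.

15, 25, 20, 1, 4, 30, 28, 7, 26, 10, 36, 8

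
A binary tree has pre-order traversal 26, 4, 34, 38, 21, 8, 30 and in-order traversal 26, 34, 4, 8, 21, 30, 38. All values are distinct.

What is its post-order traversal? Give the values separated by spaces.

The first element of pre-order is the root; it splits in-order into left and right subtrees.
Root 26: left subtree has 0 nodes { }, right has 6 {34, 4, 8, 21, 30, 38}.
  Root 4: left subtree has 1 node {34}, right has 4 {8, 21, 30, 38}.
    Root 38: left subtree has 3 nodes {8, 21, 30}, right has 0 { }.
      Root 21: left subtree has 1 node {8}, right has 1 {30}.

34 8 30 21 38 4 26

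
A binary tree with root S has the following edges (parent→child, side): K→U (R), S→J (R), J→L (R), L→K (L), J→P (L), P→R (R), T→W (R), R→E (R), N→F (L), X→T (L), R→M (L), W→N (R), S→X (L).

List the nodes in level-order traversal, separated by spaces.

S X J T P L W R K N M E U F

Level-order visits nodes level by level from the root, left to right within each level.
Level 0: S
Level 1: X, J
Level 2: T, P, L
Level 3: W, R, K
Level 4: N, M, E, U
Level 5: F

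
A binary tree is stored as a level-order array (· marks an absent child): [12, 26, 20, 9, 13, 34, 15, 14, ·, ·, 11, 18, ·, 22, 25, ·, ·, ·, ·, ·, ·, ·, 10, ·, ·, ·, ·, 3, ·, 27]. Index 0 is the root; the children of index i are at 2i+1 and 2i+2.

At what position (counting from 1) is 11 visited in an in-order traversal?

5

In-order visits the left subtree, then the node, then the right subtree.
At 12: go left to 26.
  At 26: go left to 9.
    At 9: go left to 14.
      14 is a leaf — visit 14.
    Visit 9.
    At 9: no right child.
  Visit 26.
  At 26: go right to 13.
    At 13: no left child.
    Visit 13.
    At 13: go right to 11.
      At 11: no left child.
      Visit 11.
      At 11: go right to 10.
        10 is a leaf — visit 10.
Visit 12.
At 12: go right to 20.
  At 20: go left to 34.
    At 34: go left to 18.
      18 is a leaf — visit 18.
    Visit 34.
    At 34: no right child.
  Visit 20.
  At 20: go right to 15.
    At 15: go left to 22.
      At 22: go left to 3.
        3 is a leaf — visit 3.
      Visit 22.
      At 22: no right child.
    Visit 15.
    At 15: go right to 25.
      At 25: go left to 27.
        27 is a leaf — visit 27.
      Visit 25.
      At 25: no right child.
Full in-order sequence: 14, 9, 26, 13, 11, 10, 12, 18, 34, 20, 3, 22, 15, 27, 25.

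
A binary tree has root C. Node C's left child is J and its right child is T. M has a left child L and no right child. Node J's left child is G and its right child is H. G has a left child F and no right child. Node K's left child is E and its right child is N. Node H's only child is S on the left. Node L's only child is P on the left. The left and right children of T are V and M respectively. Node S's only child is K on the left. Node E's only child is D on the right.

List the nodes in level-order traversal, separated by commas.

Level-order visits nodes level by level from the root, left to right within each level.
Level 0: C
Level 1: J, T
Level 2: G, H, V, M
Level 3: F, S, L
Level 4: K, P
Level 5: E, N
Level 6: D

C, J, T, G, H, V, M, F, S, L, K, P, E, N, D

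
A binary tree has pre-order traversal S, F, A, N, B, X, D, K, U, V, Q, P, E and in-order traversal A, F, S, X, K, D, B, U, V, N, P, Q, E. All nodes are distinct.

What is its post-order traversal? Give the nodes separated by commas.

The first element of pre-order is the root; it splits in-order into left and right subtrees.
Root S: left subtree has 2 nodes {A, F}, right has 10 {X, K, D, B, U, V, N, P, Q, E}.
  Root F: left subtree has 1 node {A}, right has 0 { }.
  Root N: left subtree has 6 nodes {X, K, D, B, U, V}, right has 3 {P, Q, E}.
    Root B: left subtree has 3 nodes {X, K, D}, right has 2 {U, V}.
      Root X: left subtree has 0 nodes { }, right has 2 {K, D}.
        Root D: left subtree has 1 node {K}, right has 0 { }.
      Root U: left subtree has 0 nodes { }, right has 1 {V}.
    Root Q: left subtree has 1 node {P}, right has 1 {E}.

A, F, K, D, X, V, U, B, P, E, Q, N, S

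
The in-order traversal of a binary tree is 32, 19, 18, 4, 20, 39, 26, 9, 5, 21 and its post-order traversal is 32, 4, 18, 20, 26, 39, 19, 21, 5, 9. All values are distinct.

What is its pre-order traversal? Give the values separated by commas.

9, 19, 32, 39, 20, 18, 4, 26, 5, 21

The last element of post-order is the root; it splits in-order into left and right subtrees.
Root 9: left subtree has 7 nodes {32, 19, 18, 4, 20, 39, 26}, right has 2 {5, 21}.
  Root 19: left subtree has 1 node {32}, right has 5 {18, 4, 20, 39, 26}.
    Root 39: left subtree has 3 nodes {18, 4, 20}, right has 1 {26}.
      Root 20: left subtree has 2 nodes {18, 4}, right has 0 { }.
        Root 18: left subtree has 0 nodes { }, right has 1 {4}.
  Root 5: left subtree has 0 nodes { }, right has 1 {21}.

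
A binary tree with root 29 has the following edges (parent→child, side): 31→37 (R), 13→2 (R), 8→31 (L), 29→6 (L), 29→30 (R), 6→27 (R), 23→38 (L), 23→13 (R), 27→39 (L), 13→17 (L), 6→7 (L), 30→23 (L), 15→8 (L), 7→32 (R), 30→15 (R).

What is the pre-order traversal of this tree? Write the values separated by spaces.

29 6 7 32 27 39 30 23 38 13 17 2 15 8 31 37

Pre-order visits the node, then its left subtree, then its right subtree.
Visit 29.
At 29: go left to 6.
  Visit 6.
  At 6: go left to 7.
    Visit 7.
    At 7: no left child.
    At 7: go right to 32.
      32 is a leaf — visit 32.
  At 6: go right to 27.
    Visit 27.
    At 27: go left to 39.
      39 is a leaf — visit 39.
    At 27: no right child.
At 29: go right to 30.
  Visit 30.
  At 30: go left to 23.
    Visit 23.
    At 23: go left to 38.
      38 is a leaf — visit 38.
    At 23: go right to 13.
      Visit 13.
      At 13: go left to 17.
        17 is a leaf — visit 17.
      At 13: go right to 2.
        2 is a leaf — visit 2.
  At 30: go right to 15.
    Visit 15.
    At 15: go left to 8.
      Visit 8.
      At 8: go left to 31.
        Visit 31.
        At 31: no left child.
        At 31: go right to 37.
          37 is a leaf — visit 37.
      At 8: no right child.
    At 15: no right child.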